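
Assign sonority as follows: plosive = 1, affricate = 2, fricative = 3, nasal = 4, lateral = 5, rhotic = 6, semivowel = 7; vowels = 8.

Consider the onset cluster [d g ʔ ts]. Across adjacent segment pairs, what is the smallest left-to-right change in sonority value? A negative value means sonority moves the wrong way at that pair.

0

/d/ — plosive, sonority 1.
/g/ — plosive, sonority 1.
/ʔ/ — plosive, sonority 1.
/ts/ — affricate, sonority 2.
/d/→/g/: change +0.
/g/→/ʔ/: change +0.
/ʔ/→/ts/: change +1.
Minimum = 0.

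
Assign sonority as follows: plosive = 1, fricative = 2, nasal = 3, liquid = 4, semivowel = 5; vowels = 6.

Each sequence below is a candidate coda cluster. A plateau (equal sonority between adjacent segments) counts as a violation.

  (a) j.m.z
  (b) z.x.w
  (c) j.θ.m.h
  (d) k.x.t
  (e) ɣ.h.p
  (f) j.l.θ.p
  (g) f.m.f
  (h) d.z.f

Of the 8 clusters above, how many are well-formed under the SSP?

(a) sonority 5-3-2: well-formed.
(b) sonority 2-2-5: ill-formed.
(c) sonority 5-2-3-2: ill-formed.
(d) sonority 1-2-1: ill-formed.
(e) sonority 2-2-1: ill-formed.
(f) sonority 5-4-2-1: well-formed.
(g) sonority 2-3-2: ill-formed.
(h) sonority 1-2-2: ill-formed.

2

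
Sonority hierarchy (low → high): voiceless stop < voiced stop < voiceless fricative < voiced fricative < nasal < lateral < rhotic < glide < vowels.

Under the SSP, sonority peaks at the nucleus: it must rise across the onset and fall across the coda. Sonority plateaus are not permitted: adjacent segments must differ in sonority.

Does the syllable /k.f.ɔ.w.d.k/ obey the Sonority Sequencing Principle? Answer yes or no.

Onset: /k/ is a voiceless stop (sonority 1), /f/ is a voiceless fricative (sonority 3); then the nucleus /ɔ/ (sonority 9).
Onset profile 1-3-9 — rises to the nucleus.
Coda: /w/ is a glide (sonority 8), /d/ is a voiced stop (sonority 2), /k/ is a voiceless stop (sonority 1).
Coda profile 9-8-2-1 — falls from the nucleus.

yes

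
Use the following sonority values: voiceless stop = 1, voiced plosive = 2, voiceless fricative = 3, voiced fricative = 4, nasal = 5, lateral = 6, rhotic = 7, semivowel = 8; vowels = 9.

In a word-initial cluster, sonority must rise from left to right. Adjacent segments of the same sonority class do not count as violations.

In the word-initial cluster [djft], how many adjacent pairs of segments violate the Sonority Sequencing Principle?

/d/ is a voiced plosive (sonority 2).
/j/ is a semivowel (sonority 8).
/f/ is a voiceless fricative (sonority 3).
/t/ is a voiceless stop (sonority 1).
/d/→/j/: 2→8 (rises) — ok.
/j/→/f/: 8→3 (does not rise) — violation.
/f/→/t/: 3→1 (does not rise) — violation.

2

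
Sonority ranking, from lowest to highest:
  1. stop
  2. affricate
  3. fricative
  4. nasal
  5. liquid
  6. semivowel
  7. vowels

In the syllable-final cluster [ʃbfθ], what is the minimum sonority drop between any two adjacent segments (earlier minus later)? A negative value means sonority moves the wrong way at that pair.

-2

/ʃ/ — fricative, sonority 3.
/b/ — stop, sonority 1.
/f/ — fricative, sonority 3.
/θ/ — fricative, sonority 3.
/ʃ/→/b/: change +2.
/b/→/f/: change -2.
/f/→/θ/: change +0.
Minimum = -2.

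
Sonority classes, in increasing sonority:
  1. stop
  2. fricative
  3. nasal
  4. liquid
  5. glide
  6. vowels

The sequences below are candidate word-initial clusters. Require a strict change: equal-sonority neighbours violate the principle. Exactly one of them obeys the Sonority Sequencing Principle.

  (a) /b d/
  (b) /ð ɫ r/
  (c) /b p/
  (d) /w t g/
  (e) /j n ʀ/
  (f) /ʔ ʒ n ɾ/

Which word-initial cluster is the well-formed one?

(a) /b d/: profile 1-1 — violates.
(b) /ð ɫ r/: profile 2-4-4 — violates.
(c) /b p/: profile 1-1 — violates.
(d) /w t g/: profile 5-1-1 — violates.
(e) /j n ʀ/: profile 5-3-4 — violates.
(f) /ʔ ʒ n ɾ/: profile 1-2-3-4 — obeys.

f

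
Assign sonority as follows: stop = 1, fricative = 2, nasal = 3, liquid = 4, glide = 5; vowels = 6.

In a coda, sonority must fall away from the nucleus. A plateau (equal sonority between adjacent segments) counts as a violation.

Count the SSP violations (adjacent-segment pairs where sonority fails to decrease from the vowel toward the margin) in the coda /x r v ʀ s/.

2

/x/ is a fricative (sonority 2).
/r/ is a liquid (sonority 4).
/v/ is a fricative (sonority 2).
/ʀ/ is a liquid (sonority 4).
/s/ is a fricative (sonority 2).
/x/→/r/: 2→4 (does not fall) — violation.
/r/→/v/: 4→2 (falls) — ok.
/v/→/ʀ/: 2→4 (does not fall) — violation.
/ʀ/→/s/: 4→2 (falls) — ok.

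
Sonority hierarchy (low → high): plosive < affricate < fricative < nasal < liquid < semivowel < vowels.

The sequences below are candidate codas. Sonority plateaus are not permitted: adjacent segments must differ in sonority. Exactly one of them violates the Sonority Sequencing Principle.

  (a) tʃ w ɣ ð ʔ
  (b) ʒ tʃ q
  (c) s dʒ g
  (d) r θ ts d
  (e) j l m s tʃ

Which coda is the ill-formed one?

a

(a) sonority 2-6-3-3-1: ill-formed.
(b) sonority 3-2-1: well-formed.
(c) sonority 3-2-1: well-formed.
(d) sonority 5-3-2-1: well-formed.
(e) sonority 6-5-4-3-2: well-formed.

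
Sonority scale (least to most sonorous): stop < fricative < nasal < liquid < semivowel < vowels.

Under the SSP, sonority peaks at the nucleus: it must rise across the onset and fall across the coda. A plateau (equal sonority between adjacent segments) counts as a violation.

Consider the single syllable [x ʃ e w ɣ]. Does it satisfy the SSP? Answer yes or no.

Onset: /x/ is a fricative (sonority 2), /ʃ/ is a fricative (sonority 2); then the nucleus /e/ (sonority 6).
Onset profile 2-2-6 — does not strictly rise throughout.
Coda: /w/ is a semivowel (sonority 5), /ɣ/ is a fricative (sonority 2).
Coda profile 6-5-2 — falls from the nucleus.

no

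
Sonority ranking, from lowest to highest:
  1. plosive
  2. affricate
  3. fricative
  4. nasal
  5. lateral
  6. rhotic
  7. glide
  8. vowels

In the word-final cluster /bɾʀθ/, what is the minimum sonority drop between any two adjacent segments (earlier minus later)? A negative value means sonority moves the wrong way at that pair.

/b/: plosive = 1.
/ɾ/: rhotic = 6.
/ʀ/: rhotic = 6.
/θ/: fricative = 3.
/b/→/ɾ/: change -5.
/ɾ/→/ʀ/: change +0.
/ʀ/→/θ/: change +3.
Minimum = -5.

-5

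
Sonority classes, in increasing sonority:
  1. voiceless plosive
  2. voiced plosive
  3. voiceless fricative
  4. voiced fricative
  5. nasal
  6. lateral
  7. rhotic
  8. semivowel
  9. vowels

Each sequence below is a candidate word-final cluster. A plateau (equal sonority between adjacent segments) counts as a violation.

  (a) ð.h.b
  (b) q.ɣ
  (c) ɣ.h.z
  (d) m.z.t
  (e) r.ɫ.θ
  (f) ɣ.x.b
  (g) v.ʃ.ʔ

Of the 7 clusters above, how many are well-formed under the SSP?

(a) 4-3-2 → obeys
(b) 1-4 → violates
(c) 4-3-4 → violates
(d) 5-4-1 → obeys
(e) 7-6-3 → obeys
(f) 4-3-2 → obeys
(g) 4-3-1 → obeys

5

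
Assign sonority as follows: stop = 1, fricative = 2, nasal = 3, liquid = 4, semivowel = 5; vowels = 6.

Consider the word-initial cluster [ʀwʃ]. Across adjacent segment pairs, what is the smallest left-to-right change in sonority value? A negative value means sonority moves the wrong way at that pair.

/ʀ/ — liquid, sonority 4.
/w/ — semivowel, sonority 5.
/ʃ/ — fricative, sonority 2.
/ʀ/→/w/: change +1.
/w/→/ʃ/: change -3.
Minimum = -3.

-3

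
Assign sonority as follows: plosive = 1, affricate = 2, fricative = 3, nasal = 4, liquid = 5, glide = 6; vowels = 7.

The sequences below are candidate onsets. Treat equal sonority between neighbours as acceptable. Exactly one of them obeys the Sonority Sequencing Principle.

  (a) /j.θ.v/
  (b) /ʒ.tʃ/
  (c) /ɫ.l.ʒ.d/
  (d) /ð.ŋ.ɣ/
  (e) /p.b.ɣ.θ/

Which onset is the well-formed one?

(a) /j.θ.v/: profile 6-3-3 — violates.
(b) /ʒ.tʃ/: profile 3-2 — violates.
(c) /ɫ.l.ʒ.d/: profile 5-5-3-1 — violates.
(d) /ð.ŋ.ɣ/: profile 3-4-3 — violates.
(e) /p.b.ɣ.θ/: profile 1-1-3-3 — obeys.

e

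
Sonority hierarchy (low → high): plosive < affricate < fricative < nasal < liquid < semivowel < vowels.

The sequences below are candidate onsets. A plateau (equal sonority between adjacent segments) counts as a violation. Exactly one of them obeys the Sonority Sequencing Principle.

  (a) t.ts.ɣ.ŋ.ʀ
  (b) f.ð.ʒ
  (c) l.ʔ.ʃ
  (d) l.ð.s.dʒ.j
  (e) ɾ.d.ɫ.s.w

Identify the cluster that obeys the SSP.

(a) t.ts.ɣ.ŋ.ʀ: profile 1-2-3-4-5 — obeys.
(b) f.ð.ʒ: profile 3-3-3 — violates.
(c) l.ʔ.ʃ: profile 5-1-3 — violates.
(d) l.ð.s.dʒ.j: profile 5-3-3-2-6 — violates.
(e) ɾ.d.ɫ.s.w: profile 5-1-5-3-6 — violates.

a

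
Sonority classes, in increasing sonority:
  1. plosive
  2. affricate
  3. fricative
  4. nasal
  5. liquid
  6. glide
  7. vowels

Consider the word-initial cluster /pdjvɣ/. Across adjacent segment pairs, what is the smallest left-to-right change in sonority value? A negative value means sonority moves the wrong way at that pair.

-3

/p/: plosive = 1.
/d/: plosive = 1.
/j/: glide = 6.
/v/: fricative = 3.
/ɣ/: fricative = 3.
/p/→/d/: change +0.
/d/→/j/: change +5.
/j/→/v/: change -3.
/v/→/ɣ/: change +0.
Minimum = -3.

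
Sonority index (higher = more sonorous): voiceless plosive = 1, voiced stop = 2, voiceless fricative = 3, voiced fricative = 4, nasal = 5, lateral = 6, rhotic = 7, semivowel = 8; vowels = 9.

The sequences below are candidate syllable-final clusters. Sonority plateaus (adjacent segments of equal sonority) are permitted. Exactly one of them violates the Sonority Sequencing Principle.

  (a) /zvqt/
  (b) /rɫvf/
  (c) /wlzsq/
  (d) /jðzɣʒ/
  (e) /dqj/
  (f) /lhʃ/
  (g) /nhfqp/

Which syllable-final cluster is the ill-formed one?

(a) sonority 4-4-1-1: well-formed.
(b) sonority 7-6-4-3: well-formed.
(c) sonority 8-6-4-3-1: well-formed.
(d) sonority 8-4-4-4-4: well-formed.
(e) sonority 2-1-8: ill-formed.
(f) sonority 6-3-3: well-formed.
(g) sonority 5-3-3-1-1: well-formed.

e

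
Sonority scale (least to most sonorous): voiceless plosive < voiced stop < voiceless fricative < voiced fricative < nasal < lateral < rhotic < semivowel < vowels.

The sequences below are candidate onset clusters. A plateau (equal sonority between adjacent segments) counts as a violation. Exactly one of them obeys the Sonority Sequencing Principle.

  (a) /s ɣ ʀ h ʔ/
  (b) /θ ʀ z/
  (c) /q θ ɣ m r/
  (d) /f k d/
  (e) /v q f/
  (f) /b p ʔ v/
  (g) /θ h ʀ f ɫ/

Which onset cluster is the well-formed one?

(a) /s ɣ ʀ h ʔ/: profile 3-4-7-3-1 — violates.
(b) /θ ʀ z/: profile 3-7-4 — violates.
(c) /q θ ɣ m r/: profile 1-3-4-5-7 — obeys.
(d) /f k d/: profile 3-1-2 — violates.
(e) /v q f/: profile 4-1-3 — violates.
(f) /b p ʔ v/: profile 2-1-1-4 — violates.
(g) /θ h ʀ f ɫ/: profile 3-3-7-3-6 — violates.

c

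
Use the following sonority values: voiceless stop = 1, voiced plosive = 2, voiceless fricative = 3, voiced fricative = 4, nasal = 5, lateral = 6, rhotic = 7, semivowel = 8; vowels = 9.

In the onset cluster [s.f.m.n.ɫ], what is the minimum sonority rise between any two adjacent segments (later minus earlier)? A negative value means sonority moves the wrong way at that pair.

/s/: voiceless fricative = 3.
/f/: voiceless fricative = 3.
/m/: nasal = 5.
/n/: nasal = 5.
/ɫ/: lateral = 6.
/s/→/f/: change +0.
/f/→/m/: change +2.
/m/→/n/: change +0.
/n/→/ɫ/: change +1.
Minimum = 0.

0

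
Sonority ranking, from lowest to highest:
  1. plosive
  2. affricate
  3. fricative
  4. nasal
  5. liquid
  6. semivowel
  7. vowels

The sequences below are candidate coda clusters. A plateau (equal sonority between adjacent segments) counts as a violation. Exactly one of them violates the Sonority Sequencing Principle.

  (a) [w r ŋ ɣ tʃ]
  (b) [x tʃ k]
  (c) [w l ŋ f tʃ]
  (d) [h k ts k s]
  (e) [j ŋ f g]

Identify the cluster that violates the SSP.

d

(a) 6-5-4-3-2 → obeys
(b) 3-2-1 → obeys
(c) 6-5-4-3-2 → obeys
(d) 3-1-2-1-3 → violates
(e) 6-4-3-1 → obeys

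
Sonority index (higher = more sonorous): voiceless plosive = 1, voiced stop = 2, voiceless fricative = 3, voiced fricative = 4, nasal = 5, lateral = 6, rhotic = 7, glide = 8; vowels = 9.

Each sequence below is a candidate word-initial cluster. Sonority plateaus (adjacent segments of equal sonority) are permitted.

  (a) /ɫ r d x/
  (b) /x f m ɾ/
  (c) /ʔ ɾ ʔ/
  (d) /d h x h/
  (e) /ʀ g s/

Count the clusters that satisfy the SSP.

2

(a) /ɫ r d x/: profile 6-7-2-3 — violates.
(b) /x f m ɾ/: profile 3-3-5-7 — obeys.
(c) /ʔ ɾ ʔ/: profile 1-7-1 — violates.
(d) /d h x h/: profile 2-3-3-3 — obeys.
(e) /ʀ g s/: profile 7-2-3 — violates.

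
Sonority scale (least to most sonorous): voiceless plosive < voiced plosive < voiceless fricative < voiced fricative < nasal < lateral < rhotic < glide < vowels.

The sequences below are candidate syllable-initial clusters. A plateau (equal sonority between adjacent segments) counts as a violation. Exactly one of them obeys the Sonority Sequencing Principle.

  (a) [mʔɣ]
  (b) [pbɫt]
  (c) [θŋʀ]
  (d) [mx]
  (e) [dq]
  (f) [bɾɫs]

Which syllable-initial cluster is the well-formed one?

(a) [mʔɣ]: profile 5-1-4 — violates.
(b) [pbɫt]: profile 1-2-6-1 — violates.
(c) [θŋʀ]: profile 3-5-7 — obeys.
(d) [mx]: profile 5-3 — violates.
(e) [dq]: profile 2-1 — violates.
(f) [bɾɫs]: profile 2-7-6-3 — violates.

c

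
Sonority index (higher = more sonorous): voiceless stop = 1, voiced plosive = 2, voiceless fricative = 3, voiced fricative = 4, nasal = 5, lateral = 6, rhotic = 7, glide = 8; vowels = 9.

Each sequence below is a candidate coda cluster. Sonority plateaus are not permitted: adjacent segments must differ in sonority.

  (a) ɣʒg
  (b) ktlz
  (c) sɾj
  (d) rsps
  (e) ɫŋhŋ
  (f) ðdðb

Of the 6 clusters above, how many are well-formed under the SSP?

(a) 4-4-2 → violates
(b) 1-1-6-4 → violates
(c) 3-7-8 → violates
(d) 7-3-1-3 → violates
(e) 6-5-3-5 → violates
(f) 4-2-4-2 → violates

0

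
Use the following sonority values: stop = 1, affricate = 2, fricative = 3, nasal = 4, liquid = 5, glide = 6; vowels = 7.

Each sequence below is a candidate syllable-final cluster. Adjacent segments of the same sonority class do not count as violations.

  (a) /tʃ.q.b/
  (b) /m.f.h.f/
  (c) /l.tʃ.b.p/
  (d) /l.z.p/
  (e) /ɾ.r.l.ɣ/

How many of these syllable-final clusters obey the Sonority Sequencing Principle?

5

(a) /tʃ.q.b/: profile 2-1-1 — obeys.
(b) /m.f.h.f/: profile 4-3-3-3 — obeys.
(c) /l.tʃ.b.p/: profile 5-2-1-1 — obeys.
(d) /l.z.p/: profile 5-3-1 — obeys.
(e) /ɾ.r.l.ɣ/: profile 5-5-5-3 — obeys.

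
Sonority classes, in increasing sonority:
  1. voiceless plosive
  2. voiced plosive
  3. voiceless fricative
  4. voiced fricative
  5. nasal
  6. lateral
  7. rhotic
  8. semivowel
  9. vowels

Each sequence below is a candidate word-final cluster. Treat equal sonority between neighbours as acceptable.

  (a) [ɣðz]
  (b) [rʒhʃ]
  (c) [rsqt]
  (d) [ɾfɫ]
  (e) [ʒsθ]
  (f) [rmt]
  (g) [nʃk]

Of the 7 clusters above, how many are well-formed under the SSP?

6

(a) [ɣðz]: profile 4-4-4 — obeys.
(b) [rʒhʃ]: profile 7-4-3-3 — obeys.
(c) [rsqt]: profile 7-3-1-1 — obeys.
(d) [ɾfɫ]: profile 7-3-6 — violates.
(e) [ʒsθ]: profile 4-3-3 — obeys.
(f) [rmt]: profile 7-5-1 — obeys.
(g) [nʃk]: profile 5-3-1 — obeys.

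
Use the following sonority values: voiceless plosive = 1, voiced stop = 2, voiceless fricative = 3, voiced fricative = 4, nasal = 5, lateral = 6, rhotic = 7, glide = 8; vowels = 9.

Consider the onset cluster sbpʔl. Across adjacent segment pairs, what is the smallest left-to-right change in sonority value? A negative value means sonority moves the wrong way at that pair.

-1

/s/: voiceless fricative = 3.
/b/: voiced stop = 2.
/p/: voiceless plosive = 1.
/ʔ/: voiceless plosive = 1.
/l/: lateral = 6.
/s/→/b/: change -1.
/b/→/p/: change -1.
/p/→/ʔ/: change +0.
/ʔ/→/l/: change +5.
Minimum = -1.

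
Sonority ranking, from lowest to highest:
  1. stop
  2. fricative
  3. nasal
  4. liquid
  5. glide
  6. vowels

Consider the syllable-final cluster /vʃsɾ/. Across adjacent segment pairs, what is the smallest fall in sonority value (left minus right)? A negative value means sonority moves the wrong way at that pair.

-2

/v/ — fricative, sonority 2.
/ʃ/ — fricative, sonority 2.
/s/ — fricative, sonority 2.
/ɾ/ — liquid, sonority 4.
/v/→/ʃ/: change +0.
/ʃ/→/s/: change +0.
/s/→/ɾ/: change -2.
Minimum = -2.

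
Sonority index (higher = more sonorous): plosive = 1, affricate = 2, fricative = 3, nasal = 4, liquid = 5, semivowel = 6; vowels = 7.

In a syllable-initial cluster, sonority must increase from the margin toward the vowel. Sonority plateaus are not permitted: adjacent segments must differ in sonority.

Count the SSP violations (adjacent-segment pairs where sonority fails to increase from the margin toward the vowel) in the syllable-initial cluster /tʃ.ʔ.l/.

/tʃ/ — affricate, sonority 2.
/ʔ/ — plosive, sonority 1.
/l/ — liquid, sonority 5.
/tʃ/→/ʔ/: 2→1 (does not rise) — violation.
/ʔ/→/l/: 1→5 (rises) — ok.

1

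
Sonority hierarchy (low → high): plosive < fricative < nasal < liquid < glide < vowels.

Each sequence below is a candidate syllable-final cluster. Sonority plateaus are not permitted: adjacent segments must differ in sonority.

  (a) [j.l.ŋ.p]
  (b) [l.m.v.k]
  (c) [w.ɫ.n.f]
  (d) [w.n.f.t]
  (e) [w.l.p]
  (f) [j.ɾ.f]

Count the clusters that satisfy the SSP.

6

(a) 5-4-3-1 → obeys
(b) 4-3-2-1 → obeys
(c) 5-4-3-2 → obeys
(d) 5-3-2-1 → obeys
(e) 5-4-1 → obeys
(f) 5-4-2 → obeys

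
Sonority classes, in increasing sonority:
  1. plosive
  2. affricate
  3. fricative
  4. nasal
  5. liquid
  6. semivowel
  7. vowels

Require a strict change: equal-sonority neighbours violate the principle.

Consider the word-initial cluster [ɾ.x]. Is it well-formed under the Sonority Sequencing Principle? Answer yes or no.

no

/ɾ/ — liquid, sonority 5.
/x/ — fricative, sonority 3.
The profile is 5-3. Between /ɾ/ (5) and /x/ (3) sonority does not rise, so the cluster violates the SSP.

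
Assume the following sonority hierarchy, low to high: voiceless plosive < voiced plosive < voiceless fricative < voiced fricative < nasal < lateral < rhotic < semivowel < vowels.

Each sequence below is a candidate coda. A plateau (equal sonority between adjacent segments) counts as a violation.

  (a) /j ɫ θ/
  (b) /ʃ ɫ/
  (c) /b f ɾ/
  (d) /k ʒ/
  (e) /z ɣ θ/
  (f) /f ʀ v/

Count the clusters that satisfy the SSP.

1

(a) sonority 8-6-3: well-formed.
(b) sonority 3-6: ill-formed.
(c) sonority 2-3-7: ill-formed.
(d) sonority 1-4: ill-formed.
(e) sonority 4-4-3: ill-formed.
(f) sonority 3-7-4: ill-formed.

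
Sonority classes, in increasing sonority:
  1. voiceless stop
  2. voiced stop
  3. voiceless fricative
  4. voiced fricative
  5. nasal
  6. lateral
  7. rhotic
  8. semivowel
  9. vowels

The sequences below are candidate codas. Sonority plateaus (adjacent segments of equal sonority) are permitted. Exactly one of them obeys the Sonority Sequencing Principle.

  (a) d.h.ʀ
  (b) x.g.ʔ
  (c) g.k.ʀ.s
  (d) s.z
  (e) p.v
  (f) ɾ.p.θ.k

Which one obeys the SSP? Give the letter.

(a) d.h.ʀ: profile 2-3-7 — violates.
(b) x.g.ʔ: profile 3-2-1 — obeys.
(c) g.k.ʀ.s: profile 2-1-7-3 — violates.
(d) s.z: profile 3-4 — violates.
(e) p.v: profile 1-4 — violates.
(f) ɾ.p.θ.k: profile 7-1-3-1 — violates.

b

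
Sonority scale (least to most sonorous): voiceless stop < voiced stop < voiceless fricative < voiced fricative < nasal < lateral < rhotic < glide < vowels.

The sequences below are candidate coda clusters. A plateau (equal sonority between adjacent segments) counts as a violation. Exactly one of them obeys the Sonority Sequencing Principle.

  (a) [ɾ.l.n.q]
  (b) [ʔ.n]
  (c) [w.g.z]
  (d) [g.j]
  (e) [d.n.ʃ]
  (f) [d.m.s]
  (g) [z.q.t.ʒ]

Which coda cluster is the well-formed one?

(a) sonority 7-6-5-1: well-formed.
(b) sonority 1-5: ill-formed.
(c) sonority 8-2-4: ill-formed.
(d) sonority 2-8: ill-formed.
(e) sonority 2-5-3: ill-formed.
(f) sonority 2-5-3: ill-formed.
(g) sonority 4-1-1-4: ill-formed.

a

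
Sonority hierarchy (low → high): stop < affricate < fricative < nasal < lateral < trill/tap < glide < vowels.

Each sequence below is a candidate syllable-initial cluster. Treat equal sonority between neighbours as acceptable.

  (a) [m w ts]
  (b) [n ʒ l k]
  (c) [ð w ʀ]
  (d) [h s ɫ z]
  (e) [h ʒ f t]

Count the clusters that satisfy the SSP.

0

(a) 4-7-2 → violates
(b) 4-3-5-1 → violates
(c) 3-7-6 → violates
(d) 3-3-5-3 → violates
(e) 3-3-3-1 → violates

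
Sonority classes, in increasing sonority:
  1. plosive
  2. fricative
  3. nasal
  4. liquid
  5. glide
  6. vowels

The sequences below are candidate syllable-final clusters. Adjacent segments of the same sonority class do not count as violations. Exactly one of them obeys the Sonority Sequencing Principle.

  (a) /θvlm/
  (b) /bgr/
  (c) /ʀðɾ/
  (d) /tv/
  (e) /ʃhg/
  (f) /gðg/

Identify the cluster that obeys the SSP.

(a) sonority 2-2-4-3: ill-formed.
(b) sonority 1-1-4: ill-formed.
(c) sonority 4-2-4: ill-formed.
(d) sonority 1-2: ill-formed.
(e) sonority 2-2-1: well-formed.
(f) sonority 1-2-1: ill-formed.

e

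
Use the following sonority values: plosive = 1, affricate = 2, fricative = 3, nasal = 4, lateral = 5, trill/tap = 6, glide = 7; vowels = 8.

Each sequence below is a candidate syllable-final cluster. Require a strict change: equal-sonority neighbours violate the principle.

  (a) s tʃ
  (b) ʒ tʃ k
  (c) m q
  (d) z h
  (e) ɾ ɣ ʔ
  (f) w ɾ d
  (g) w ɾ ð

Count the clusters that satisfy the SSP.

6

(a) 3-2 → obeys
(b) 3-2-1 → obeys
(c) 4-1 → obeys
(d) 3-3 → violates
(e) 6-3-1 → obeys
(f) 7-6-1 → obeys
(g) 7-6-3 → obeys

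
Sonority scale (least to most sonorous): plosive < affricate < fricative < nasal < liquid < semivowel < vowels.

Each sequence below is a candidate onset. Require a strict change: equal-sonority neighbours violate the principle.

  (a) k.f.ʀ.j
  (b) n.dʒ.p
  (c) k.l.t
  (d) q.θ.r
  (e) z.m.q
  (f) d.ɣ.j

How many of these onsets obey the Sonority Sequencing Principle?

(a) k.f.ʀ.j: profile 1-3-5-6 — obeys.
(b) n.dʒ.p: profile 4-2-1 — violates.
(c) k.l.t: profile 1-5-1 — violates.
(d) q.θ.r: profile 1-3-5 — obeys.
(e) z.m.q: profile 3-4-1 — violates.
(f) d.ɣ.j: profile 1-3-6 — obeys.

3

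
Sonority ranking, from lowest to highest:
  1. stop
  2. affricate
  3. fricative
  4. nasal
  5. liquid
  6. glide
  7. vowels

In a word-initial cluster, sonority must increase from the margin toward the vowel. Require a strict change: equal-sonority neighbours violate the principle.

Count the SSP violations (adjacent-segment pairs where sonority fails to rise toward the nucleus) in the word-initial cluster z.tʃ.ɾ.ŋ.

/z/: fricative = 3.
/tʃ/: affricate = 2.
/ɾ/: liquid = 5.
/ŋ/: nasal = 4.
/z/→/tʃ/: 3→2 (does not rise) — violation.
/tʃ/→/ɾ/: 2→5 (rises) — ok.
/ɾ/→/ŋ/: 5→4 (does not rise) — violation.

2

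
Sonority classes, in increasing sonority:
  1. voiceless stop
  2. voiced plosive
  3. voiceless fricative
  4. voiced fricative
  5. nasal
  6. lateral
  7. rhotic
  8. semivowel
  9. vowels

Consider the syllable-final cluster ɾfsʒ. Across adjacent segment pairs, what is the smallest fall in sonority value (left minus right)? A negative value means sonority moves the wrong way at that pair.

-1

/ɾ/ — rhotic, sonority 7.
/f/ — voiceless fricative, sonority 3.
/s/ — voiceless fricative, sonority 3.
/ʒ/ — voiced fricative, sonority 4.
/ɾ/→/f/: change +4.
/f/→/s/: change +0.
/s/→/ʒ/: change -1.
Minimum = -1.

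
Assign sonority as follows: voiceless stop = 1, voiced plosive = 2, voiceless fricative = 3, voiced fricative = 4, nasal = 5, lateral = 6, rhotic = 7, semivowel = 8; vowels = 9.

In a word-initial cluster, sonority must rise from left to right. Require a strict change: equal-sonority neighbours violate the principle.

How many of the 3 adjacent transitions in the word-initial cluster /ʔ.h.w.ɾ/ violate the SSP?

/ʔ/: voiceless stop = 1.
/h/: voiceless fricative = 3.
/w/: semivowel = 8.
/ɾ/: rhotic = 7.
/ʔ/→/h/: 1→3 (rises) — ok.
/h/→/w/: 3→8 (rises) — ok.
/w/→/ɾ/: 8→7 (does not rise) — violation.

1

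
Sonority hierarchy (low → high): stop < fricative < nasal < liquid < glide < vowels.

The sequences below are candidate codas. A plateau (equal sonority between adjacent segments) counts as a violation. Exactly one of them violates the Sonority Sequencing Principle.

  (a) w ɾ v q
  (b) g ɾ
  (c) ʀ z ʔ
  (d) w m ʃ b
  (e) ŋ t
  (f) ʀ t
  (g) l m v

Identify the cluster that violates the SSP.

b

(a) sonority 5-4-2-1: well-formed.
(b) sonority 1-4: ill-formed.
(c) sonority 4-2-1: well-formed.
(d) sonority 5-3-2-1: well-formed.
(e) sonority 3-1: well-formed.
(f) sonority 4-1: well-formed.
(g) sonority 4-3-2: well-formed.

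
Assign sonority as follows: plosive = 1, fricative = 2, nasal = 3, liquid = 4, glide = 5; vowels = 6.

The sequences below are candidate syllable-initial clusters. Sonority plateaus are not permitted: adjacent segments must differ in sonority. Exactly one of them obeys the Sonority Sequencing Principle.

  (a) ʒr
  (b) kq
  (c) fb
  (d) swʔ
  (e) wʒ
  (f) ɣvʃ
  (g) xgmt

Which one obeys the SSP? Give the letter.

a

(a) 2-4 → obeys
(b) 1-1 → violates
(c) 2-1 → violates
(d) 2-5-1 → violates
(e) 5-2 → violates
(f) 2-2-2 → violates
(g) 2-1-3-1 → violates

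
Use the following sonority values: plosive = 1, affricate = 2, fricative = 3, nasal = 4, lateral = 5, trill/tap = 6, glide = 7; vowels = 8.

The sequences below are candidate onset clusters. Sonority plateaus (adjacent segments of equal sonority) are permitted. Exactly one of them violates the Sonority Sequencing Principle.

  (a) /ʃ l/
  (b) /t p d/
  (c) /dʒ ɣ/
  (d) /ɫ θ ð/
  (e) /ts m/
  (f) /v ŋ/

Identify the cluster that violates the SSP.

(a) /ʃ l/: profile 3-5 — obeys.
(b) /t p d/: profile 1-1-1 — obeys.
(c) /dʒ ɣ/: profile 2-3 — obeys.
(d) /ɫ θ ð/: profile 5-3-3 — violates.
(e) /ts m/: profile 2-4 — obeys.
(f) /v ŋ/: profile 3-4 — obeys.

d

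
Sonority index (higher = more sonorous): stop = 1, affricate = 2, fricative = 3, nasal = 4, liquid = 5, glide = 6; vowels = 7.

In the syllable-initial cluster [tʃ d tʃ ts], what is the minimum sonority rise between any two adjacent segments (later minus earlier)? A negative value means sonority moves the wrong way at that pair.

-1

/tʃ/ — affricate, sonority 2.
/d/ — stop, sonority 1.
/tʃ/ — affricate, sonority 2.
/ts/ — affricate, sonority 2.
/tʃ/→/d/: change -1.
/d/→/tʃ/: change +1.
/tʃ/→/ts/: change +0.
Minimum = -1.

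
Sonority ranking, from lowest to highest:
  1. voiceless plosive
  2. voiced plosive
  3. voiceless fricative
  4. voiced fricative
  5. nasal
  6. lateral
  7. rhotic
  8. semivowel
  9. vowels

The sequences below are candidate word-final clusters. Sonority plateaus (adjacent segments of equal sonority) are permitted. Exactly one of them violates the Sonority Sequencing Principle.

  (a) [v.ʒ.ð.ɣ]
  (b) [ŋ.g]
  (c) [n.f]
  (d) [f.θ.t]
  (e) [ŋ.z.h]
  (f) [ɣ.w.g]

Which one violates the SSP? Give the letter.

(a) 4-4-4-4 → obeys
(b) 5-2 → obeys
(c) 5-3 → obeys
(d) 3-3-1 → obeys
(e) 5-4-3 → obeys
(f) 4-8-2 → violates

f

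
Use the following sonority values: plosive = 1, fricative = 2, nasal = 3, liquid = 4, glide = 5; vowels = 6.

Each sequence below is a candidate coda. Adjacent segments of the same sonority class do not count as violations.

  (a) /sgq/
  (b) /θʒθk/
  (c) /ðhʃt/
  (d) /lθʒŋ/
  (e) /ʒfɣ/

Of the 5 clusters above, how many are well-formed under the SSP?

(a) sonority 2-1-1: well-formed.
(b) sonority 2-2-2-1: well-formed.
(c) sonority 2-2-2-1: well-formed.
(d) sonority 4-2-2-3: ill-formed.
(e) sonority 2-2-2: well-formed.

4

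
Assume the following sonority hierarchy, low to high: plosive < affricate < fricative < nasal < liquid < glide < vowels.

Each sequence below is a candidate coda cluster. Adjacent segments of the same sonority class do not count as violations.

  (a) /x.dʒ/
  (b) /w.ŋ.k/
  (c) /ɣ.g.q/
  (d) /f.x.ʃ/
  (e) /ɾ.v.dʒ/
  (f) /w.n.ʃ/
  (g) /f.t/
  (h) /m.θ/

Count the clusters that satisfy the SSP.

(a) sonority 3-2: well-formed.
(b) sonority 6-4-1: well-formed.
(c) sonority 3-1-1: well-formed.
(d) sonority 3-3-3: well-formed.
(e) sonority 5-3-2: well-formed.
(f) sonority 6-4-3: well-formed.
(g) sonority 3-1: well-formed.
(h) sonority 4-3: well-formed.

8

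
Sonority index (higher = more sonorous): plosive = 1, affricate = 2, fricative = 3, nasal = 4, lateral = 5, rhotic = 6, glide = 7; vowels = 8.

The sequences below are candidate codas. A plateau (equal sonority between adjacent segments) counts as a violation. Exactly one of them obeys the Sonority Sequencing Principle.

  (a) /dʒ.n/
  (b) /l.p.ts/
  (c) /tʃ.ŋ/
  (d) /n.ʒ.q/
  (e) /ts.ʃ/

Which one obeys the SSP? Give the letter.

d

(a) sonority 2-4: ill-formed.
(b) sonority 5-1-2: ill-formed.
(c) sonority 2-4: ill-formed.
(d) sonority 4-3-1: well-formed.
(e) sonority 2-3: ill-formed.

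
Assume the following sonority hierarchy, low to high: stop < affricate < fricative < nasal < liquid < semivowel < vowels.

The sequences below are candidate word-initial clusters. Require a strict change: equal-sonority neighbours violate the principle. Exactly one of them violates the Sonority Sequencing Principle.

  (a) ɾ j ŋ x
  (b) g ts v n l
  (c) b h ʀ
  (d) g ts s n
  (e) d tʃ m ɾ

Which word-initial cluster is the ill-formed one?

(a) sonority 5-6-4-3: ill-formed.
(b) sonority 1-2-3-4-5: well-formed.
(c) sonority 1-3-5: well-formed.
(d) sonority 1-2-3-4: well-formed.
(e) sonority 1-2-4-5: well-formed.

a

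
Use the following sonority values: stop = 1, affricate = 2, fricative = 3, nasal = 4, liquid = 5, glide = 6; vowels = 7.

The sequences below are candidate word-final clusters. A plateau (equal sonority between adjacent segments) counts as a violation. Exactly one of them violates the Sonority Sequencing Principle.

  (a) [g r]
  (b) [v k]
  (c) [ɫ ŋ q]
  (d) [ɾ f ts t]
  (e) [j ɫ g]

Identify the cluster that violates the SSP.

(a) sonority 1-5: ill-formed.
(b) sonority 3-1: well-formed.
(c) sonority 5-4-1: well-formed.
(d) sonority 5-3-2-1: well-formed.
(e) sonority 6-5-1: well-formed.

a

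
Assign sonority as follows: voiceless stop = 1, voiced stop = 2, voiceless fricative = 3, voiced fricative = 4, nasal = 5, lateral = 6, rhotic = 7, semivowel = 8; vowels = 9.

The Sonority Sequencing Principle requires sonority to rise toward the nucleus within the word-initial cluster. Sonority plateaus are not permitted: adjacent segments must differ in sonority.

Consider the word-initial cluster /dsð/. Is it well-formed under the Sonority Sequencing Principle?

/d/ — voiced stop, sonority 2.
/s/ — voiceless fricative, sonority 3.
/ð/ — voiced fricative, sonority 4.
The profile 2-3-4 strictly rises, so the word-initial cluster satisfies the SSP.

yes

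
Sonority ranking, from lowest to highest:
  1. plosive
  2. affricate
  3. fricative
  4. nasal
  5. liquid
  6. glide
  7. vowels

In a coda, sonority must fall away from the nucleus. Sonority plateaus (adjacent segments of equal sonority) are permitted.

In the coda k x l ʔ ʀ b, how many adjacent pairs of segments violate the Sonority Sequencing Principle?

3

/k/ — plosive, sonority 1.
/x/ — fricative, sonority 3.
/l/ — liquid, sonority 5.
/ʔ/ — plosive, sonority 1.
/ʀ/ — liquid, sonority 5.
/b/ — plosive, sonority 1.
/k/→/x/: 1→3 (does not fall) — violation.
/x/→/l/: 3→5 (does not fall) — violation.
/l/→/ʔ/: 5→1 (falls) — ok.
/ʔ/→/ʀ/: 1→5 (does not fall) — violation.
/ʀ/→/b/: 5→1 (falls) — ok.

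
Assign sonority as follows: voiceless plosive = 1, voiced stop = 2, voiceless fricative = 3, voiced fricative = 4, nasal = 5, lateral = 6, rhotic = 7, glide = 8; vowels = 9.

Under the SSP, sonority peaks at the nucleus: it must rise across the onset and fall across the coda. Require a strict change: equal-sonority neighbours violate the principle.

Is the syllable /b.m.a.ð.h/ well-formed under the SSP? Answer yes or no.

Onset: /b/ is a voiced stop (sonority 2), /m/ is a nasal (sonority 5); then the nucleus /a/ (sonority 9).
Onset profile 2-5-9 — rises to the nucleus.
Coda: /ð/ is a voiced fricative (sonority 4), /h/ is a voiceless fricative (sonority 3).
Coda profile 9-4-3 — falls from the nucleus.

yes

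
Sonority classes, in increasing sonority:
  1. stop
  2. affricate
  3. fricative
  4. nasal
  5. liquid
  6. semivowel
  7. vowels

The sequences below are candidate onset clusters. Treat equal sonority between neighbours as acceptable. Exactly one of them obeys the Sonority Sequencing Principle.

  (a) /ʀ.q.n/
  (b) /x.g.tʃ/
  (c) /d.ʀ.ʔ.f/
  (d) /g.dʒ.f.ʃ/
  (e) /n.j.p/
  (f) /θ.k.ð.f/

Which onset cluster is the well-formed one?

(a) 5-1-4 → violates
(b) 3-1-2 → violates
(c) 1-5-1-3 → violates
(d) 1-2-3-3 → obeys
(e) 4-6-1 → violates
(f) 3-1-3-3 → violates

d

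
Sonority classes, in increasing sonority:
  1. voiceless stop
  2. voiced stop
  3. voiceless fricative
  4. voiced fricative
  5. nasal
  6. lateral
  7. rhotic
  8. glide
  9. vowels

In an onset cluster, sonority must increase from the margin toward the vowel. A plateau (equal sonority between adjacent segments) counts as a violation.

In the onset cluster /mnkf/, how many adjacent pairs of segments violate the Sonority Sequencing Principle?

/m/ — nasal, sonority 5.
/n/ — nasal, sonority 5.
/k/ — voiceless stop, sonority 1.
/f/ — voiceless fricative, sonority 3.
/m/→/n/: 5→5 (plateau) — violation.
/n/→/k/: 5→1 (does not rise) — violation.
/k/→/f/: 1→3 (rises) — ok.

2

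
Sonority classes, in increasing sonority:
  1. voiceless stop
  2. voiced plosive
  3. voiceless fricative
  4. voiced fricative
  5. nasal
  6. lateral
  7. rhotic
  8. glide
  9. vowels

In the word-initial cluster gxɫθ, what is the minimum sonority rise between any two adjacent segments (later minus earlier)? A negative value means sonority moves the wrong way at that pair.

/g/ is a voiced plosive (sonority 2).
/x/ is a voiceless fricative (sonority 3).
/ɫ/ is a lateral (sonority 6).
/θ/ is a voiceless fricative (sonority 3).
/g/→/x/: change +1.
/x/→/ɫ/: change +3.
/ɫ/→/θ/: change -3.
Minimum = -3.

-3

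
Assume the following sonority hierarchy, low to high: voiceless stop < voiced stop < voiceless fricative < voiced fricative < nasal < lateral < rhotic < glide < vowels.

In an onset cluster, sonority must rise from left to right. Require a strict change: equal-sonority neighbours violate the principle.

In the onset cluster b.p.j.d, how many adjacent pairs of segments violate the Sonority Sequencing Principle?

2

/b/: voiced stop = 2.
/p/: voiceless stop = 1.
/j/: glide = 8.
/d/: voiced stop = 2.
/b/→/p/: 2→1 (does not rise) — violation.
/p/→/j/: 1→8 (rises) — ok.
/j/→/d/: 8→2 (does not rise) — violation.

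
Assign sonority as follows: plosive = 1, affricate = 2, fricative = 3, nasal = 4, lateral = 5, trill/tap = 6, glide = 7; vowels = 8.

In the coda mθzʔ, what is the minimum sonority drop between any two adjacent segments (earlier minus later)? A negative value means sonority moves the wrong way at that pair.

0

/m/ is a nasal (sonority 4).
/θ/ is a fricative (sonority 3).
/z/ is a fricative (sonority 3).
/ʔ/ is a plosive (sonority 1).
/m/→/θ/: change +1.
/θ/→/z/: change +0.
/z/→/ʔ/: change +2.
Minimum = 0.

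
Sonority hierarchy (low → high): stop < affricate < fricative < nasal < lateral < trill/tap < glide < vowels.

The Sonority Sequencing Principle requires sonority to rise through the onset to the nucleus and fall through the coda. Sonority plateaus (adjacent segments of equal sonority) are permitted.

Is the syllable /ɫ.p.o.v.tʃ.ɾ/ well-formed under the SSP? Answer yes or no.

no

Onset: /ɫ/ is a lateral (sonority 5), /p/ is a stop (sonority 1); then the nucleus /o/ (sonority 8).
Onset profile 5-1-8 — does not rise throughout.
Coda: /v/ is a fricative (sonority 3), /tʃ/ is an affricate (sonority 2), /ɾ/ is a trill/tap (sonority 6).
Coda profile 8-3-2-6 — does not fall throughout.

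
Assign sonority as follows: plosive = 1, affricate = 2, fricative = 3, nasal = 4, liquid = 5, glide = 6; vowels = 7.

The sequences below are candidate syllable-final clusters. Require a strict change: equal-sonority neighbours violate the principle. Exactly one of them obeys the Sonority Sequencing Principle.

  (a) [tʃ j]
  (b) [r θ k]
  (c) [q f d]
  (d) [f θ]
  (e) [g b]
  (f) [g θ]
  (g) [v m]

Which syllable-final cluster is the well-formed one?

b

(a) [tʃ j]: profile 2-6 — violates.
(b) [r θ k]: profile 5-3-1 — obeys.
(c) [q f d]: profile 1-3-1 — violates.
(d) [f θ]: profile 3-3 — violates.
(e) [g b]: profile 1-1 — violates.
(f) [g θ]: profile 1-3 — violates.
(g) [v m]: profile 3-4 — violates.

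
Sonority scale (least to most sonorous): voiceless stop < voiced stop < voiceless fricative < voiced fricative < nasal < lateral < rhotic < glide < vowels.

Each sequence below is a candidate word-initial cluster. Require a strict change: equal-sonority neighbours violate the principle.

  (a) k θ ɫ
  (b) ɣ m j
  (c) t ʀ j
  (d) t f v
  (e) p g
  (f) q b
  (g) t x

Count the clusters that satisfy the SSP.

7

(a) 1-3-6 → obeys
(b) 4-5-8 → obeys
(c) 1-7-8 → obeys
(d) 1-3-4 → obeys
(e) 1-2 → obeys
(f) 1-2 → obeys
(g) 1-3 → obeys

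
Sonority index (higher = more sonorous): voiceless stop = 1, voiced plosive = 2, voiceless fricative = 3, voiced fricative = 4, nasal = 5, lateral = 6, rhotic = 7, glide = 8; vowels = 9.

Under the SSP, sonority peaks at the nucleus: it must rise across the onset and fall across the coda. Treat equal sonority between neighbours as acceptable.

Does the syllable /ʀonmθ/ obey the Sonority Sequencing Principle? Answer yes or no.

Onset: /ʀ/ is a rhotic (sonority 7); then the nucleus /o/ (sonority 9).
Onset profile 7-9 — rises to the nucleus.
Coda: /n/ is a nasal (sonority 5), /m/ is a nasal (sonority 5), /θ/ is a voiceless fricative (sonority 3).
Coda profile 9-5-5-3 — falls from the nucleus.

yes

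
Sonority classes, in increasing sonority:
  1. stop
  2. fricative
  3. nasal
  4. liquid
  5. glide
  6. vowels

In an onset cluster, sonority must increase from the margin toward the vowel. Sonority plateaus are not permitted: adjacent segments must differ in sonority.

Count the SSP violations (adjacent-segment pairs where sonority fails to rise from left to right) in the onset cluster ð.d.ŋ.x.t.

/ð/: fricative = 2.
/d/: stop = 1.
/ŋ/: nasal = 3.
/x/: fricative = 2.
/t/: stop = 1.
/ð/→/d/: 2→1 (does not rise) — violation.
/d/→/ŋ/: 1→3 (rises) — ok.
/ŋ/→/x/: 3→2 (does not rise) — violation.
/x/→/t/: 2→1 (does not rise) — violation.

3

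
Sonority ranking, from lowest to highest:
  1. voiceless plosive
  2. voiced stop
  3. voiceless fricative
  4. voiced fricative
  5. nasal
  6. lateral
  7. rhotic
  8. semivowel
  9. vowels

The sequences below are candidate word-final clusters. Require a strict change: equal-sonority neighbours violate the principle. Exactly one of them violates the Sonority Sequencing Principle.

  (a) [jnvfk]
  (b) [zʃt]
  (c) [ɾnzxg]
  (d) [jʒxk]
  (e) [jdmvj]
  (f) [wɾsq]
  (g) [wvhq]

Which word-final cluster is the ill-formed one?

e

(a) 8-5-4-3-1 → obeys
(b) 4-3-1 → obeys
(c) 7-5-4-3-2 → obeys
(d) 8-4-3-1 → obeys
(e) 8-2-5-4-8 → violates
(f) 8-7-3-1 → obeys
(g) 8-4-3-1 → obeys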